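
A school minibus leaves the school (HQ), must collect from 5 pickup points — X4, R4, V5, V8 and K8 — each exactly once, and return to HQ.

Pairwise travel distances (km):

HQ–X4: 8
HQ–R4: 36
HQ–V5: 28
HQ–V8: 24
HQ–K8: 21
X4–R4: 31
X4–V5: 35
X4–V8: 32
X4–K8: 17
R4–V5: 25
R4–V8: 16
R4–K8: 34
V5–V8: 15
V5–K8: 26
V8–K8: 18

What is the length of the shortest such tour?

HQ → X4 → R4 → V5 → V8 → K8 → HQ: 8+31+25+15+18+21 = 118
HQ → X4 → R4 → V5 → K8 → V8 → HQ: 8+31+25+26+18+24 = 132
HQ → X4 → R4 → V8 → V5 → K8 → HQ: 8+31+16+15+26+21 = 117
HQ → X4 → R4 → V8 → K8 → V5 → HQ: 8+31+16+18+26+28 = 127
HQ → X4 → R4 → K8 → V5 → V8 → HQ: 8+31+34+26+15+24 = 138
HQ → X4 → R4 → K8 → V8 → V5 → HQ: 8+31+34+18+15+28 = 134
HQ → X4 → V5 → R4 → V8 → K8 → HQ: 8+35+25+16+18+21 = 123
HQ → X4 → V5 → R4 → K8 → V8 → HQ: 8+35+25+34+18+24 = 144
HQ → X4 → V5 → V8 → R4 → K8 → HQ: 8+35+15+16+34+21 = 129
HQ → X4 → V5 → V8 → K8 → R4 → HQ: 8+35+15+18+34+36 = 146
HQ → X4 → V5 → K8 → R4 → V8 → HQ: 8+35+26+34+16+24 = 143
HQ → X4 → V5 → K8 → V8 → R4 → HQ: 8+35+26+18+16+36 = 139
HQ → X4 → V8 → R4 → V5 → K8 → HQ: 8+32+16+25+26+21 = 128
HQ → X4 → V8 → R4 → K8 → V5 → HQ: 8+32+16+34+26+28 = 144
… (46 more)
HQ → X4 → K8 → V8 → R4 → V5 → HQ: 8+17+18+16+25+28 = 112  ← best
The minimum is 112.
One optimal route: HQ → X4 → K8 → V8 → R4 → V5 → HQ (or its reverse).

Minimum total distance: 112 km.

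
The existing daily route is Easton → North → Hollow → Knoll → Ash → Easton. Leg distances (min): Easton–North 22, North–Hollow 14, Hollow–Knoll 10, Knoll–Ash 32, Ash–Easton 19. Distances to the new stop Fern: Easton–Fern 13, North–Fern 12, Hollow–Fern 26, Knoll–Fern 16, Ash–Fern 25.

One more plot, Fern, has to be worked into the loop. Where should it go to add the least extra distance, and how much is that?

Insertion cost between consecutive stops i–j is d(i,Fern) + d(Fern,j) − d(i,j):
  between Easton and North: 13 + 12 − 22 = 3
  between North and Hollow: 12 + 26 − 14 = 24
  between Hollow and Knoll: 26 + 16 − 10 = 32
  between Knoll and Ash: 16 + 25 − 32 = 9
  between Ash and Easton: 25 + 13 − 19 = 19
Cheapest insertion is between Easton and North, adding 3.
New total = 97 + 3 = 100.

+3 min — insert Fern between Easton and North.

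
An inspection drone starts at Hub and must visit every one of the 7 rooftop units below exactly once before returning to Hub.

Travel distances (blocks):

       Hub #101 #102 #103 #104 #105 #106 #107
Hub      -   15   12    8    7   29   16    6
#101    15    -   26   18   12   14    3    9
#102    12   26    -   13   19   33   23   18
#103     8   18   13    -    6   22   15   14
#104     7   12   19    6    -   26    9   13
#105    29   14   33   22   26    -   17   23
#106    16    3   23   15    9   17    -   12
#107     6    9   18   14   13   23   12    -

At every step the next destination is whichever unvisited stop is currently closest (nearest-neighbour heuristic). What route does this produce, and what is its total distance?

108 blocks along Hub → #107 → #101 → #106 → #104 → #103 → #102 → #105 → Hub.

From Hub: distances to unvisited — #107=6, #104=7, #103=8, #102=12, #101=15, #106=16, #105=29. Nearest is #107 (6).
From #107: distances to unvisited — #101=9, #106=12, #104=13, #103=14, #102=18, #105=23. Nearest is #101 (9).
From #101: distances to unvisited — #106=3, #104=12, #105=14, #103=18, #102=26. Nearest is #106 (3).
From #106: distances to unvisited — #104=9, #103=15, #105=17, #102=23. Nearest is #104 (9).
From #104: distances to unvisited — #103=6, #102=19, #105=26. Nearest is #103 (6).
From #103: distances to unvisited — #102=13, #105=22. Nearest is #102 (13).
From #102: distances to unvisited — #105=33. Nearest is #105 (33).
Return #105→Hub: 29.
Total = 6 + 9 + 3 + 9 + 6 + 13 + 33 + 29 = 108.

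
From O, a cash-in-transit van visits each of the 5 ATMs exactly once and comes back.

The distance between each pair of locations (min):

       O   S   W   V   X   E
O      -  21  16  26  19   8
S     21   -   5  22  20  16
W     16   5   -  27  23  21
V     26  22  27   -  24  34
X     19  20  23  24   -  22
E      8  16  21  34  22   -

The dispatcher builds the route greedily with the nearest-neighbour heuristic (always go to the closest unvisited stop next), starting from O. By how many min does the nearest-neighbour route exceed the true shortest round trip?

5 min longer than the optimal tour.

From O: E=8, W=16, X=19, S=21, V=26 → choose E (8).
From E: S=16, W=21, X=22, V=34 → choose S (16).
From S: W=5, X=20, V=22 → choose W (5).
From W: X=23, V=27 → choose X (23).
From X: V=24 → choose V (24).
NN route O → E → S → W → X → V → O costs 102.
Optimal: O → W → S → V → X → E → O costs 97 (by enumerating all 60 distinct tours).
Excess = 102 − 97 = 5.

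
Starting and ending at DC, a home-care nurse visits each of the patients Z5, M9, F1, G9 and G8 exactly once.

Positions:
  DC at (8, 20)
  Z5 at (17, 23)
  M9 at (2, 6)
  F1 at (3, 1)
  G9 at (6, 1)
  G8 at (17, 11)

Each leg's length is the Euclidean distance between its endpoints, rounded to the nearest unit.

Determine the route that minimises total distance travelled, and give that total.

59 — the shortest possible round trip.

There are 60 distinct closed tours to check (reversals are equivalent).
DC→Z5→M9→F1→G9→G8→DC: 9+23+5+3+15+13 = 68
DC→Z5→M9→F1→G8→G9→DC: 9+23+5+17+15+19 = 88
DC→Z5→M9→G9→F1→G8→DC: 9+23+6+3+17+13 = 71
DC→Z5→M9→G9→G8→F1→DC: 9+23+6+15+17+20 = 90
DC→Z5→M9→G8→F1→G9→DC: 9+23+16+17+3+19 = 87
DC→Z5→M9→G8→G9→F1→DC: 9+23+16+15+3+20 = 86
DC→Z5→F1→M9→G9→G8→DC: 9+26+5+6+15+13 = 74
DC→Z5→F1→M9→G8→G9→DC: 9+26+5+16+15+19 = 90
DC→Z5→F1→G9→M9→G8→DC: 9+26+3+6+16+13 = 73
DC→Z5→F1→G9→G8→M9→DC: 9+26+3+15+16+15 = 84
DC→Z5→F1→G8→M9→G9→DC: 9+26+17+16+6+19 = 93
DC→Z5→F1→G8→G9→M9→DC: 9+26+17+15+6+15 = 88
DC→Z5→G9→M9→F1→G8→DC: 9+25+6+5+17+13 = 75
DC→Z5→G9→M9→G8→F1→DC: 9+25+6+16+17+20 = 93
… (46 more)
DC→Z5→G8→G9→F1→M9→DC: 9+12+15+3+5+15 = 59  ← best
The minimum is 59.
One optimal route: DC → Z5 → G8 → G9 → F1 → M9 → DC (or its reverse).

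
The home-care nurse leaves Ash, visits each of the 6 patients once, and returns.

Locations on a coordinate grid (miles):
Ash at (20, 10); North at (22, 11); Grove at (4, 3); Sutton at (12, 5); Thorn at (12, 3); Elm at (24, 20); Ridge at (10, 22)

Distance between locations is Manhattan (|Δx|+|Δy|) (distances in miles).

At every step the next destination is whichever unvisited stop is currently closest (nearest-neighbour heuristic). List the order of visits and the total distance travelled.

From Ash: distances to unvisited — North=3, Sutton=13, Elm=14, Thorn=15, Ridge=22, Grove=23. Nearest is North (3).
From North: distances to unvisited — Elm=11, Sutton=16, Thorn=18, Ridge=23, Grove=26. Nearest is Elm (11).
From Elm: distances to unvisited — Ridge=16, Sutton=27, Thorn=29, Grove=37. Nearest is Ridge (16).
From Ridge: distances to unvisited — Sutton=19, Thorn=21, Grove=25. Nearest is Sutton (19).
From Sutton: distances to unvisited — Thorn=2, Grove=10. Nearest is Thorn (2).
From Thorn: distances to unvisited — Grove=8. Nearest is Grove (8).
Return Grove→Ash: 23.
Total = 3 + 11 + 16 + 19 + 2 + 8 + 23 = 82.

82 miles along Ash → North → Elm → Ridge → Sutton → Thorn → Grove → Ash.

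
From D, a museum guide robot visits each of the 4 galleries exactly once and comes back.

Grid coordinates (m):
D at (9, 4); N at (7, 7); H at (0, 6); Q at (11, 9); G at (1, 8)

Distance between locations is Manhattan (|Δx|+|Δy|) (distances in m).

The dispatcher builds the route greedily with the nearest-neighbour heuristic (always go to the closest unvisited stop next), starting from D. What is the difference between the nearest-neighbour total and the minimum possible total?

The nearest-neighbour route is 2 m longer than optimal.

From D: N=5, Q=7, H=11, G=12 → choose N (5).
From N: Q=6, G=7, H=8 → choose Q (6).
From Q: G=11, H=14 → choose G (11).
From G: H=3 → choose H (3).
NN route D → N → Q → G → H → D costs 36.
Optimal: D → N → H → G → Q → D costs 34 (by enumerating all 12 distinct tours).
Excess = 36 − 34 = 2.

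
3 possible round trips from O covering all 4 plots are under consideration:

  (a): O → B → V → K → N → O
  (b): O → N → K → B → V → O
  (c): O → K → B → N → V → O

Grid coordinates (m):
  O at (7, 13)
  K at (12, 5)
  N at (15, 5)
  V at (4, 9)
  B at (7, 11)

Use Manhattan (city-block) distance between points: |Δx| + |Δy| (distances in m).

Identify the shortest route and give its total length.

Shortest is (a), total 38 m.

(a): 2 + 5 + 12 + 3 + 16 = 38
(b): 16 + 3 + 11 + 5 + 7 = 42
(c): 13 + 11 + 14 + 15 + 7 = 60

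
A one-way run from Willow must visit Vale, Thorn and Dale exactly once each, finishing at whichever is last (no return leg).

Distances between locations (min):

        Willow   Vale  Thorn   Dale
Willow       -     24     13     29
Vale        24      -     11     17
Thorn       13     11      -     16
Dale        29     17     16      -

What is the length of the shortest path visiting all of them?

There are 3! = 6 possible orderings.
Willow→Vale→Thorn→Dale: 24+11+16 = 51
Willow→Vale→Dale→Thorn: 24+17+16 = 57
Willow→Thorn→Vale→Dale: 13+11+17 = 41
Willow→Thorn→Dale→Vale: 13+16+17 = 46
Willow→Dale→Vale→Thorn: 29+17+11 = 57
Willow→Dale→Thorn→Vale: 29+16+11 = 56
The minimum is 41.
One shortest path: Willow → Thorn → Vale → Dale.

Shortest open route: 41 min.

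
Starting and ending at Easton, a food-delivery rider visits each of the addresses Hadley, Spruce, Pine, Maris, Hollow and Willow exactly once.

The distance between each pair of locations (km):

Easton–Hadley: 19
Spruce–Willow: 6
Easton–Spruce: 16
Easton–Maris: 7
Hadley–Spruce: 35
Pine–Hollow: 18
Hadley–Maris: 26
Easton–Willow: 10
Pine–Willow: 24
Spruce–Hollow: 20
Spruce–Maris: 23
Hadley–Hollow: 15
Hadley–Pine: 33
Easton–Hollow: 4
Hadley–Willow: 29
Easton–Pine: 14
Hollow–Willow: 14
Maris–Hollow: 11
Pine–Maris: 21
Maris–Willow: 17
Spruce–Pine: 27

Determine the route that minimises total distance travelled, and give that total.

There are 360 distinct closed tours to check (reversals are equivalent).
Easton - Hadley - Spruce - Pine - Maris - Hollow - Willow - Easton: 19+35+27+21+11+14+10 = 137
Easton - Hadley - Spruce - Pine - Maris - Willow - Hollow - Easton: 19+35+27+21+17+14+4 = 137
Easton - Hadley - Spruce - Pine - Hollow - Maris - Willow - Easton: 19+35+27+18+11+17+10 = 137
Easton - Hadley - Spruce - Pine - Hollow - Willow - Maris - Easton: 19+35+27+18+14+17+7 = 137
Easton - Hadley - Spruce - Pine - Willow - Maris - Hollow - Easton: 19+35+27+24+17+11+4 = 137
Easton - Hadley - Spruce - Pine - Willow - Hollow - Maris - Easton: 19+35+27+24+14+11+7 = 137
Easton - Hadley - Spruce - Maris - Pine - Hollow - Willow - Easton: 19+35+23+21+18+14+10 = 140
Easton - Hadley - Spruce - Maris - Pine - Willow - Hollow - Easton: 19+35+23+21+24+14+4 = 140
… (352 more)
Easton - Hadley - Hollow - Pine - Spruce - Willow - Maris - Easton: 19+15+18+27+6+17+7 = 109  ← best
The minimum is 109.
One optimal route: Easton → Hadley → Hollow → Pine → Spruce → Willow → Maris → Easton (or its reverse).

Minimum total distance: 109 km.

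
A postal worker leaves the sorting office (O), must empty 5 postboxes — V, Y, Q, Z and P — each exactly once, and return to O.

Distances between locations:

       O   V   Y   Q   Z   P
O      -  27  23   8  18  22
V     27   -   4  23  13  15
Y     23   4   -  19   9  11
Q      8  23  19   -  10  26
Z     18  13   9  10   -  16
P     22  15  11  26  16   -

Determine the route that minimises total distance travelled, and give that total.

There are 60 distinct closed tours to check (reversals are equivalent).
O→V→Y→Q→Z→P→O: 27+4+19+10+16+22 = 98
O→V→Y→Q→P→Z→O: 27+4+19+26+16+18 = 110
O→V→Y→Z→Q→P→O: 27+4+9+10+26+22 = 98
O→V→Y→Z→P→Q→O: 27+4+9+16+26+8 = 90
O→V→Y→P→Q→Z→O: 27+4+11+26+10+18 = 96
O→V→Y→P→Z→Q→O: 27+4+11+16+10+8 = 76
O→V→Q→Y→Z→P→O: 27+23+19+9+16+22 = 116
O→V→Q→Y→P→Z→O: 27+23+19+11+16+18 = 114
O→V→Q→Z→Y→P→O: 27+23+10+9+11+22 = 102
O→V→Q→Z→P→Y→O: 27+23+10+16+11+23 = 110
O→V→Q→P→Y→Z→O: 27+23+26+11+9+18 = 114
O→V→Q→P→Z→Y→O: 27+23+26+16+9+23 = 124
O→V→Z→Y→Q→P→O: 27+13+9+19+26+22 = 116
O→V→Z→Y→P→Q→O: 27+13+9+11+26+8 = 94
… (46 more)
O→Q→Z→V→Y→P→O: 8+10+13+4+11+22 = 68  ← best
The minimum is 68.
One optimal route: O → Q → Z → V → Y → P → O (or its reverse).

Minimum total distance: 68.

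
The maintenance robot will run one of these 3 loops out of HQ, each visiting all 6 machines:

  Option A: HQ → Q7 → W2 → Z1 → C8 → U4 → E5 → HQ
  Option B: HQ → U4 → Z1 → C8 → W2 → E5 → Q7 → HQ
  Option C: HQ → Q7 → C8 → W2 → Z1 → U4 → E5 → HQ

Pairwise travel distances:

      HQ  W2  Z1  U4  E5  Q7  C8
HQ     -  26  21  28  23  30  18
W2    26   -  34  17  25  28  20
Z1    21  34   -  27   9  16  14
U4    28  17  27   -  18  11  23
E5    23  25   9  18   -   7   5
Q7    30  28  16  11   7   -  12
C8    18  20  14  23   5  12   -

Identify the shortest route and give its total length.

Shortest is Option B, total 151.

Option A: 30 + 28 + 34 + 14 + 23 + 18 + 23 = 170
Option B: 28 + 27 + 14 + 20 + 25 + 7 + 30 = 151
Option C: 30 + 12 + 20 + 34 + 27 + 18 + 23 = 164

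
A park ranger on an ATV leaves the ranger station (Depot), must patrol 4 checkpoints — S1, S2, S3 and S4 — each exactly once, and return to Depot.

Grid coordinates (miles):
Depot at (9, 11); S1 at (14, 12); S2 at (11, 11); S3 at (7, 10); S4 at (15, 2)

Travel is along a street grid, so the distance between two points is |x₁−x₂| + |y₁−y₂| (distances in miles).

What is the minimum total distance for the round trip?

36 miles — the shortest possible round trip.

With 4 stops there are 4!/2 = 12 distinct round trips (a route and its reverse cost the same).
Depot - S1 - S2 - S3 - S4 - Depot: 6+4+5+16+15 = 46
Depot - S1 - S2 - S4 - S3 - Depot: 6+4+13+16+3 = 42
Depot - S1 - S3 - S2 - S4 - Depot: 6+9+5+13+15 = 48
Depot - S1 - S3 - S4 - S2 - Depot: 6+9+16+13+2 = 46
Depot - S1 - S4 - S2 - S3 - Depot: 6+11+13+5+3 = 38
Depot - S1 - S4 - S3 - S2 - Depot: 6+11+16+5+2 = 40
Depot - S2 - S1 - S3 - S4 - Depot: 2+4+9+16+15 = 46
Depot - S2 - S1 - S4 - S3 - Depot: 2+4+11+16+3 = 36
Depot - S2 - S3 - S1 - S4 - Depot: 2+5+9+11+15 = 42
Depot - S2 - S4 - S1 - S3 - Depot: 2+13+11+9+3 = 38
Depot - S3 - S1 - S2 - S4 - Depot: 3+9+4+13+15 = 44
Depot - S3 - S2 - S1 - S4 - Depot: 3+5+4+11+15 = 38
The minimum is 36.
One optimal route: Depot → S2 → S1 → S4 → S3 → Depot (or its reverse).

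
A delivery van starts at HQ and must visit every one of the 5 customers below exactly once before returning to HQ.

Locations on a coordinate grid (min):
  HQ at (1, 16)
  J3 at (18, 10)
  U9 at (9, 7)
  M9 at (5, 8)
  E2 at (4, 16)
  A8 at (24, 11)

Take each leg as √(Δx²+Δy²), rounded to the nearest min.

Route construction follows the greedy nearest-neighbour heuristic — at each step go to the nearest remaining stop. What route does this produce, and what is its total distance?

Total distance 54 min via the nearest-neighbour route HQ → E2 → M9 → U9 → J3 → A8 → HQ.

At HQ the remaining stops are E2 3, M9 9, U9 12, J3 18, A8 24; go to E2.
At E2 the remaining stops are M9 8, U9 10, J3 15, A8 21; go to M9.
At M9 the remaining stops are U9 4, J3 13, A8 19; go to U9.
At U9 the remaining stops are J3 9, A8 16; go to J3.
At J3 the remaining stops are A8 6; go to A8.
Return A8→HQ: 24.
Total = 3 + 8 + 4 + 9 + 6 + 24 = 54.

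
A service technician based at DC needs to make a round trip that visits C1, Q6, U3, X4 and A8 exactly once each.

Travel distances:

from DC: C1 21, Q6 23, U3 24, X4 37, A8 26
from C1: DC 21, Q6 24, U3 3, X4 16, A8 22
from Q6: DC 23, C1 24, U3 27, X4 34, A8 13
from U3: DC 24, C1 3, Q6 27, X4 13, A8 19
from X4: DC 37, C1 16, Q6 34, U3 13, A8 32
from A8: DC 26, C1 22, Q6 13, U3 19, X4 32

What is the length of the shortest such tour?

DC-C1-Q6-U3-X4-A8-DC: 21+24+27+13+32+26 = 143
DC-C1-Q6-U3-A8-X4-DC: 21+24+27+19+32+37 = 160
DC-C1-Q6-X4-U3-A8-DC: 21+24+34+13+19+26 = 137
DC-C1-Q6-X4-A8-U3-DC: 21+24+34+32+19+24 = 154
DC-C1-Q6-A8-U3-X4-DC: 21+24+13+19+13+37 = 127
DC-C1-Q6-A8-X4-U3-DC: 21+24+13+32+13+24 = 127
DC-C1-U3-Q6-X4-A8-DC: 21+3+27+34+32+26 = 143
DC-C1-U3-Q6-A8-X4-DC: 21+3+27+13+32+37 = 133
DC-C1-U3-X4-Q6-A8-DC: 21+3+13+34+13+26 = 110
DC-C1-U3-X4-A8-Q6-DC: 21+3+13+32+13+23 = 105
DC-C1-U3-A8-Q6-X4-DC: 21+3+19+13+34+37 = 127
DC-C1-U3-A8-X4-Q6-DC: 21+3+19+32+34+23 = 132
DC-C1-X4-Q6-U3-A8-DC: 21+16+34+27+19+26 = 143
DC-C1-X4-Q6-A8-U3-DC: 21+16+34+13+19+24 = 127
… (46 more)
The minimum is 105.
One optimal route: DC → C1 → U3 → X4 → A8 → Q6 → DC (or its reverse).

105 — the shortest possible round trip.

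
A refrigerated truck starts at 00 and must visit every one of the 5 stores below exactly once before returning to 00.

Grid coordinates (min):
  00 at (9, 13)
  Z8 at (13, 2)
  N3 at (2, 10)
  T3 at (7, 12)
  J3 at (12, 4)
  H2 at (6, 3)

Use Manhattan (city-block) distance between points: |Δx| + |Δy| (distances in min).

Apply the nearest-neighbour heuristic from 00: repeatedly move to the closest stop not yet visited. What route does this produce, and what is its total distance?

Total distance 46 min via the nearest-neighbour route 00 → T3 → N3 → H2 → J3 → Z8 → 00.

From 00: distances to unvisited — T3=3, N3=10, J3=12, H2=13, Z8=15. Nearest is T3 (3).
From T3: distances to unvisited — N3=7, H2=10, J3=13, Z8=16. Nearest is N3 (7).
From N3: distances to unvisited — H2=11, J3=16, Z8=19. Nearest is H2 (11).
From H2: distances to unvisited — J3=7, Z8=8. Nearest is J3 (7).
From J3: distances to unvisited — Z8=3. Nearest is Z8 (3).
Return Z8→00: 15.
Total = 3 + 7 + 11 + 7 + 3 + 15 = 46.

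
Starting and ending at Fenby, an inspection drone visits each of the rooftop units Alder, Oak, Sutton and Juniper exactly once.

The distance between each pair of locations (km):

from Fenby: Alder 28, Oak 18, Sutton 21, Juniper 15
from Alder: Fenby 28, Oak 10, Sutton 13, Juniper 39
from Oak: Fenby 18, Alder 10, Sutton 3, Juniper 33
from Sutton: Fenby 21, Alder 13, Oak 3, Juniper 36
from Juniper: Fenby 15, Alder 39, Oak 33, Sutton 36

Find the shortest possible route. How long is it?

Shortest round trip = 88 km.

With 4 stops there are 4!/2 = 12 distinct round trips (a route and its reverse cost the same).
Fenby→Alder→Oak→Sutton→Juniper→Fenby: 28+10+3+36+15 = 92
Fenby→Alder→Oak→Juniper→Sutton→Fenby: 28+10+33+36+21 = 128
Fenby→Alder→Sutton→Oak→Juniper→Fenby: 28+13+3+33+15 = 92
Fenby→Alder→Sutton→Juniper→Oak→Fenby: 28+13+36+33+18 = 128
Fenby→Alder→Juniper→Oak→Sutton→Fenby: 28+39+33+3+21 = 124
Fenby→Alder→Juniper→Sutton→Oak→Fenby: 28+39+36+3+18 = 124
Fenby→Oak→Alder→Sutton→Juniper→Fenby: 18+10+13+36+15 = 92
Fenby→Oak→Alder→Juniper→Sutton→Fenby: 18+10+39+36+21 = 124
Fenby→Oak→Sutton→Alder→Juniper→Fenby: 18+3+13+39+15 = 88
Fenby→Oak→Juniper→Alder→Sutton→Fenby: 18+33+39+13+21 = 124
Fenby→Sutton→Alder→Oak→Juniper→Fenby: 21+13+10+33+15 = 92
Fenby→Sutton→Oak→Alder→Juniper→Fenby: 21+3+10+39+15 = 88
The minimum is 88.
One optimal route: Fenby → Oak → Sutton → Alder → Juniper → Fenby (or its reverse).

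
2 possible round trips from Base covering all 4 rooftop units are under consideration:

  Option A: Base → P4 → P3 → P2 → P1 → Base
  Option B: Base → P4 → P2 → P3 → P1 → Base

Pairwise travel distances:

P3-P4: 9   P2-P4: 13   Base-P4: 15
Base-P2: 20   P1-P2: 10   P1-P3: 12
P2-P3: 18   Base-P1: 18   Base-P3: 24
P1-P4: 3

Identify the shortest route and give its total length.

Option A: 15 + 9 + 18 + 10 + 18 = 70
Option B: 15 + 13 + 18 + 12 + 18 = 76

70 — Option A is the shortest.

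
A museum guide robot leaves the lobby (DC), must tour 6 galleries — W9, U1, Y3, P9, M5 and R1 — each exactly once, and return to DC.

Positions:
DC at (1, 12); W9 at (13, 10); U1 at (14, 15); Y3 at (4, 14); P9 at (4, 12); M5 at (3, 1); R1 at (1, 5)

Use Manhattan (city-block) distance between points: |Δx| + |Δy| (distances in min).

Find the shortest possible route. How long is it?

With 6 stops there are 6!/2 = 360 distinct round trips (a route and its reverse cost the same).
DC-W9-U1-Y3-P9-M5-R1-DC: 14+6+11+2+12+6+7 = 58
DC-W9-U1-Y3-P9-R1-M5-DC: 14+6+11+2+10+6+13 = 62
DC-W9-U1-Y3-M5-P9-R1-DC: 14+6+11+14+12+10+7 = 74
DC-W9-U1-Y3-M5-R1-P9-DC: 14+6+11+14+6+10+3 = 64
DC-W9-U1-Y3-R1-P9-M5-DC: 14+6+11+12+10+12+13 = 78
DC-W9-U1-Y3-R1-M5-P9-DC: 14+6+11+12+6+12+3 = 64
DC-W9-U1-P9-Y3-M5-R1-DC: 14+6+13+2+14+6+7 = 62
DC-W9-U1-P9-Y3-R1-M5-DC: 14+6+13+2+12+6+13 = 66
… (352 more)
DC-P9-Y3-U1-W9-M5-R1-DC: 3+2+11+6+19+6+7 = 54  ← best
The minimum is 54.
One optimal route: DC → P9 → Y3 → U1 → W9 → M5 → R1 → DC (or its reverse).

Shortest round trip = 54 min.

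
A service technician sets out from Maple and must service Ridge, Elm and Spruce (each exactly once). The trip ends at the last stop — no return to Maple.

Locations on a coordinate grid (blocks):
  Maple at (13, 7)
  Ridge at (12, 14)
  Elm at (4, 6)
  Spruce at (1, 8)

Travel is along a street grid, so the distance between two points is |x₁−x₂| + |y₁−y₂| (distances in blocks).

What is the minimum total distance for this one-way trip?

There are 3! = 6 possible orderings.
Maple→Ridge→Elm→Spruce: 8+16+5 = 29
Maple→Ridge→Spruce→Elm: 8+17+5 = 30
Maple→Elm→Ridge→Spruce: 10+16+17 = 43
Maple→Elm→Spruce→Ridge: 10+5+17 = 32
Maple→Spruce→Ridge→Elm: 13+17+16 = 46
Maple→Spruce→Elm→Ridge: 13+5+16 = 34
The minimum is 29.
One shortest path: Maple → Ridge → Elm → Spruce.

Minimum one-way distance = 29 blocks.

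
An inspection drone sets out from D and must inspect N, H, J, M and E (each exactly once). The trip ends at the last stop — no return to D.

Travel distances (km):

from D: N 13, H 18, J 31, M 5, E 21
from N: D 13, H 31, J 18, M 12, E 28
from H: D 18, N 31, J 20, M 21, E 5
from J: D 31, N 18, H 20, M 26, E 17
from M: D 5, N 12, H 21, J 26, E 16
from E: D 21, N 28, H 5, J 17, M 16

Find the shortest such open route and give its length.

Shortest open route: 57 km.

There are 5! = 120 possible orderings.
D→N→H→J→M→E: 13+31+20+26+16 = 106
D→N→H→J→E→M: 13+31+20+17+16 = 97
D→N→H→M→J→E: 13+31+21+26+17 = 108
D→N→H→M→E→J: 13+31+21+16+17 = 98
D→N→H→E→J→M: 13+31+5+17+26 = 92
D→N→H→E→M→J: 13+31+5+16+26 = 91
D→N→J→H→M→E: 13+18+20+21+16 = 88
D→N→J→H→E→M: 13+18+20+5+16 = 72
D→N→J→M→H→E: 13+18+26+21+5 = 83
D→N→J→M→E→H: 13+18+26+16+5 = 78
D→N→J→E→H→M: 13+18+17+5+21 = 74
D→N→J→E→M→H: 13+18+17+16+21 = 85
D→N→M→H→J→E: 13+12+21+20+17 = 83
D→N→M→H→E→J: 13+12+21+5+17 = 68
… (106 more)
D→M→N→J→E→H: 5+12+18+17+5 = 57  ← best
The minimum is 57.
One shortest path: D → M → N → J → E → H.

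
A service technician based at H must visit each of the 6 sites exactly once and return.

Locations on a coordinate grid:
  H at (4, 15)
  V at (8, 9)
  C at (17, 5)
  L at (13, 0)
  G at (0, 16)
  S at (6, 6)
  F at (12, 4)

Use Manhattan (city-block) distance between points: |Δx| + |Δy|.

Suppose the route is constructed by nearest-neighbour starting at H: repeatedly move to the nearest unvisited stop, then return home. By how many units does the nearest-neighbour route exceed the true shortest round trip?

From H: G=5, V=10, S=11, F=19, C=23, L=24 → choose G (5).
From G: V=15, S=16, F=24, C=28, L=29 → choose V (15).
From V: S=5, F=9, C=13, L=14 → choose S (5).
From S: F=8, C=12, L=13 → choose F (8).
From F: L=5, C=6 → choose L (5).
From L: C=9 → choose C (9).
NN route H → G → V → S → F → L → C → H costs 70.
Optimal: H → V → C → L → F → S → G → H costs 66 (by enumerating all 360 distinct tours).
Excess = 70 − 66 = 4.

Excess over optimum: 4.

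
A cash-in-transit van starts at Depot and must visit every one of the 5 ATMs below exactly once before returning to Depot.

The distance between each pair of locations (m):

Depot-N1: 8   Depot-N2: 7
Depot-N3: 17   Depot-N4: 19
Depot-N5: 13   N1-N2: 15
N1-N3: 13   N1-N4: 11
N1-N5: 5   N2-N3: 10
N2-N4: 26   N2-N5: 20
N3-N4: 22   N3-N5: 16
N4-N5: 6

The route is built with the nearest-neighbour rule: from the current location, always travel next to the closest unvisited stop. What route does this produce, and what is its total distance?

60 m along Depot → N2 → N3 → N1 → N5 → N4 → Depot.

At Depot the remaining stops are N2 7, N1 8, N5 13, N3 17, N4 19; go to N2.
At N2 the remaining stops are N3 10, N1 15, N5 20, N4 26; go to N3.
At N3 the remaining stops are N1 13, N5 16, N4 22; go to N1.
At N1 the remaining stops are N5 5, N4 11; go to N5.
At N5 the remaining stops are N4 6; go to N4.
Return N4→Depot: 19.
Total = 7 + 10 + 13 + 5 + 6 + 19 = 60.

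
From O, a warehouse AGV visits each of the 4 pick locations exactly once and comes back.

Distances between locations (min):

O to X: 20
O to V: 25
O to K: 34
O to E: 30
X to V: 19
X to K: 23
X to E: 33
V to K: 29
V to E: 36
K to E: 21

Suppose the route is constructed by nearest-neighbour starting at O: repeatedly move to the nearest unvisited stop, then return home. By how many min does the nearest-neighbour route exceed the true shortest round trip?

From O: X=20, V=25, E=30, K=34 → choose X (20).
From X: V=19, K=23, E=33 → choose V (19).
From V: K=29, E=36 → choose K (29).
From K: E=21 → choose E (21).
NN route O → X → V → K → E → O costs 119.
Optimal: O → V → X → K → E → O costs 118 (by enumerating all 12 distinct tours).
Excess = 119 − 118 = 1.

Excess over optimum: 1 min.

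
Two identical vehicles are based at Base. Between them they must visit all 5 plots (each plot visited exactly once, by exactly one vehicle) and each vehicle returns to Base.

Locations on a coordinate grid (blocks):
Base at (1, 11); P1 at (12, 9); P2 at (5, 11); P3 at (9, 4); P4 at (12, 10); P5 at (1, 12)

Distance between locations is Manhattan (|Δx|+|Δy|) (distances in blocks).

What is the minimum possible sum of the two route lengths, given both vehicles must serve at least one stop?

Try each way of splitting the stops between the two vehicles (each non-empty) and, for each split, find the best tour for each vehicle:
  {P1} + {P2, P3, P4, P5}: 26 + 38 = 64
  {P2} + {P1, P3, P4, P5}: 8 + 38 = 46
  {P1, P2} + {P3, P4, P5}: 26 + 38 = 64
  {P3} + {P1, P2, P4, P5}: 30 + 28 = 58
  {P1, P3} + {P2, P4, P5}: 36 + 26 = 62
  {P2, P3} + {P1, P4, P5}: 30 + 28 = 58
  … (15 splits in total)
  {P1, P2, P3, P4} + {P5}: 36 + 2 = 38  ← best
Best: vehicle 1 Base → P2 → P3 → P1 → P4 → Base = 36; vehicle 2 Base → P5 → Base = 2; combined 38.

Minimum combined distance: 38 blocks.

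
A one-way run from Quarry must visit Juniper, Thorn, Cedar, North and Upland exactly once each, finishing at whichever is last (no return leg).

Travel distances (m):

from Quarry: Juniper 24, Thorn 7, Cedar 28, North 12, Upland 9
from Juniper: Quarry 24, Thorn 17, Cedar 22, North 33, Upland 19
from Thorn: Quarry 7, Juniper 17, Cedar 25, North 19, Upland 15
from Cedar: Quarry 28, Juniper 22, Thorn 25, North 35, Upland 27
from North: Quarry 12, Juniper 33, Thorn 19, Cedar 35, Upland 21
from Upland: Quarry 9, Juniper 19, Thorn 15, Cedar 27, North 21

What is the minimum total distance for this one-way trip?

There are 5! = 120 possible orderings.
Quarry → Juniper → Thorn → Cedar → North → Upland: 24+17+25+35+21 = 122
Quarry → Juniper → Thorn → Cedar → Upland → North: 24+17+25+27+21 = 114
Quarry → Juniper → Thorn → North → Cedar → Upland: 24+17+19+35+27 = 122
Quarry → Juniper → Thorn → North → Upland → Cedar: 24+17+19+21+27 = 108
Quarry → Juniper → Thorn → Upland → Cedar → North: 24+17+15+27+35 = 118
Quarry → Juniper → Thorn → Upland → North → Cedar: 24+17+15+21+35 = 112
Quarry → Juniper → Cedar → Thorn → North → Upland: 24+22+25+19+21 = 111
Quarry → Juniper → Cedar → Thorn → Upland → North: 24+22+25+15+21 = 107
Quarry → Juniper → Cedar → North → Thorn → Upland: 24+22+35+19+15 = 115
Quarry → Juniper → Cedar → North → Upland → Thorn: 24+22+35+21+15 = 117
Quarry → Juniper → Cedar → Upland → Thorn → North: 24+22+27+15+19 = 107
Quarry → Juniper → Cedar → Upland → North → Thorn: 24+22+27+21+19 = 113
Quarry → Juniper → North → Thorn → Cedar → Upland: 24+33+19+25+27 = 128
Quarry → Juniper → North → Thorn → Upland → Cedar: 24+33+19+15+27 = 118
… (106 more)
Quarry → North → Thorn → Upland → Juniper → Cedar: 12+19+15+19+22 = 87  ← best
The minimum is 87.
One shortest path: Quarry → North → Thorn → Upland → Juniper → Cedar.

Minimum one-way distance = 87 m.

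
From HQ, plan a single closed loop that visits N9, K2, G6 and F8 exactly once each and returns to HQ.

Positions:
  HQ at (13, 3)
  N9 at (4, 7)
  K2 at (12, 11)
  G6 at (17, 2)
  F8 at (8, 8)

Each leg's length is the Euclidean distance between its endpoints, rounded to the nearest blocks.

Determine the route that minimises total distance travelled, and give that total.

There are 12 distinct closed tours to check (reversals are equivalent).
HQ - N9 - K2 - G6 - F8 - HQ: 10+9+10+11+7 = 47
HQ - N9 - K2 - F8 - G6 - HQ: 10+9+5+11+4 = 39
HQ - N9 - G6 - K2 - F8 - HQ: 10+14+10+5+7 = 46
HQ - N9 - G6 - F8 - K2 - HQ: 10+14+11+5+8 = 48
HQ - N9 - F8 - K2 - G6 - HQ: 10+4+5+10+4 = 33
HQ - N9 - F8 - G6 - K2 - HQ: 10+4+11+10+8 = 43
HQ - K2 - N9 - G6 - F8 - HQ: 8+9+14+11+7 = 49
HQ - K2 - N9 - F8 - G6 - HQ: 8+9+4+11+4 = 36
HQ - K2 - G6 - N9 - F8 - HQ: 8+10+14+4+7 = 43
HQ - K2 - F8 - N9 - G6 - HQ: 8+5+4+14+4 = 35
HQ - G6 - N9 - K2 - F8 - HQ: 4+14+9+5+7 = 39
HQ - G6 - K2 - N9 - F8 - HQ: 4+10+9+4+7 = 34
The minimum is 33.
One optimal route: HQ → N9 → F8 → K2 → G6 → HQ (or its reverse).

33 blocks — the shortest possible round trip.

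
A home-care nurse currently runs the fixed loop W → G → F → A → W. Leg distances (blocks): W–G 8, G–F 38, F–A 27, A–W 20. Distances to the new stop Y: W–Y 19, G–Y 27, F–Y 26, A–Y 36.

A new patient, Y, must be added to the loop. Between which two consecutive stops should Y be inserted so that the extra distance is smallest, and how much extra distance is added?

Insertion cost between consecutive stops i–j is d(i,Y) + d(Y,j) − d(i,j):
  between W and G: 19 + 27 − 8 = 38
  between G and F: 27 + 26 − 38 = 15
  between F and A: 26 + 36 − 27 = 35
  between A and W: 36 + 19 − 20 = 35
Cheapest insertion is between G and F, adding 15.
New total = 93 + 15 = 108.

Adding 15 blocks by placing Y on the G–F leg.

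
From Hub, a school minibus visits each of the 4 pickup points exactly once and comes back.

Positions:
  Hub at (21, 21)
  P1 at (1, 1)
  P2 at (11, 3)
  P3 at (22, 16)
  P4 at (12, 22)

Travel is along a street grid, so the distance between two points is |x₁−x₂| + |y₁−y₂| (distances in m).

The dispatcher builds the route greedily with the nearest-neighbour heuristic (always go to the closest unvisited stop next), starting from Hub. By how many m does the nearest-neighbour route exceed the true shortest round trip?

The nearest-neighbour route is 10 m longer than optimal.

From Hub: P3=6, P4=10, P2=28, P1=40 → choose P3 (6).
From P3: P4=16, P2=24, P1=36 → choose P4 (16).
From P4: P2=20, P1=32 → choose P2 (20).
From P2: P1=12 → choose P1 (12).
NN route Hub → P3 → P4 → P2 → P1 → Hub costs 94.
Optimal: Hub → P3 → P1 → P2 → P4 → Hub costs 84 (by enumerating all 12 distinct tours).
Excess = 94 − 84 = 10.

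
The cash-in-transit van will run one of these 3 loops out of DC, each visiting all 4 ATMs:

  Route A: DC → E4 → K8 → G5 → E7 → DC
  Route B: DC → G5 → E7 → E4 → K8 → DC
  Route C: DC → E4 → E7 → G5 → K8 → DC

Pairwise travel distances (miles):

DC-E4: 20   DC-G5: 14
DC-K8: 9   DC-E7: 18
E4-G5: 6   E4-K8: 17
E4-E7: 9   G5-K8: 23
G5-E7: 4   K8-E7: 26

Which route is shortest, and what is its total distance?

Route A: 20 + 17 + 23 + 4 + 18 = 82
Route B: 14 + 4 + 9 + 17 + 9 = 53
Route C: 20 + 9 + 4 + 23 + 9 = 65

53 miles — Route B is the shortest.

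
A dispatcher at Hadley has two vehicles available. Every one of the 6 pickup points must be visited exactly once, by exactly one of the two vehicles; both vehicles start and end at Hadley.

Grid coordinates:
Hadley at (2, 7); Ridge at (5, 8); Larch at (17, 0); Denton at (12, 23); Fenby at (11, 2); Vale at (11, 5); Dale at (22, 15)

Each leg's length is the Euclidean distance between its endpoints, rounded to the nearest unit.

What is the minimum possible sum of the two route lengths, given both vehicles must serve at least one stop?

Minimum combined distance: 72.

Check every non-empty split of the stops between the two vehicles; for each half take its own optimal tour:
  {Ridge} + {Larch, Denton, Fenby, Vale, Dale}: 6 + 66 = 72
  {Larch} + {Ridge, Denton, Fenby, Vale, Dale}: 34 + 61 = 95
  {Ridge, Larch} + {Denton, Fenby, Vale, Dale}: 34 + 60 = 94
  {Denton} + {Ridge, Larch, Fenby, Vale, Dale}: 38 + 55 = 93
  {Ridge, Denton} + {Larch, Fenby, Vale, Dale}: 39 + 56 = 95
  {Larch, Denton} + {Ridge, Fenby, Vale, Dale}: 60 + 49 = 109
  … (31 splits in total)
Best: vehicle 1 Hadley → Ridge → Hadley = 6; vehicle 2 Hadley → Denton → Dale → Larch → Fenby → Vale → Hadley = 66; combined 72.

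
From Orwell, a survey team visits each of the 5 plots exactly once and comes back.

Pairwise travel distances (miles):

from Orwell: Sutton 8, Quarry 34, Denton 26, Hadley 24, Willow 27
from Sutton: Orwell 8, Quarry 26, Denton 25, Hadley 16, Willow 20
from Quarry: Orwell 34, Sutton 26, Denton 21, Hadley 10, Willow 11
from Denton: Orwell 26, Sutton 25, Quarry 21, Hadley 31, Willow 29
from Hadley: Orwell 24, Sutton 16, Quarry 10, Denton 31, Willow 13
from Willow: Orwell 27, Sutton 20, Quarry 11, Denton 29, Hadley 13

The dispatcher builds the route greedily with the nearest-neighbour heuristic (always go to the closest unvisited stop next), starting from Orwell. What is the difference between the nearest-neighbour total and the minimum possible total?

The nearest-neighbour route is 5 miles longer than optimal.

Orwell: Sutton=8, Hadley=24, Denton=26, Willow=27, Quarry=34 ⇒ Sutton
Sutton: Hadley=16, Willow=20, Denton=25, Quarry=26 ⇒ Hadley
Hadley: Quarry=10, Willow=13, Denton=31 ⇒ Quarry
Quarry: Willow=11, Denton=21 ⇒ Willow
Willow: Denton=29 ⇒ Denton
NN route Orwell → Sutton → Hadley → Quarry → Willow → Denton → Orwell costs 100.
Optimal: Orwell → Sutton → Hadley → Willow → Quarry → Denton → Orwell costs 95 (by enumerating all 60 distinct tours).
Excess = 100 − 95 = 5.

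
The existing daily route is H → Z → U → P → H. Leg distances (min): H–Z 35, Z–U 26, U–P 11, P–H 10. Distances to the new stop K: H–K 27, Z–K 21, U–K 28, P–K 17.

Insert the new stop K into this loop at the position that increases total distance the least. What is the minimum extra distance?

Insertion cost between consecutive stops i–j is d(i,K) + d(K,j) − d(i,j):
  between H and Z: 27 + 21 − 35 = 13
  between Z and U: 21 + 28 − 26 = 23
  between U and P: 28 + 17 − 11 = 34
  between P and H: 17 + 27 − 10 = 34
Cheapest insertion is between H and Z, adding 13.
New total = 82 + 13 = 95.

+13 min — insert K between H and Z.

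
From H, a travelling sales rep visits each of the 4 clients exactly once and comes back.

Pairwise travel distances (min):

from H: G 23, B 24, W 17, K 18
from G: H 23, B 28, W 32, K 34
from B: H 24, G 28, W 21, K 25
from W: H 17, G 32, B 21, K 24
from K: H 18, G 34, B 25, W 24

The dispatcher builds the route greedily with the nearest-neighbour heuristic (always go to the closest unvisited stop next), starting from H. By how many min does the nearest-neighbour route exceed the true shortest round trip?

6 min longer than the optimal tour.

From H: W=17, K=18, G=23, B=24 → choose W (17).
From W: B=21, K=24, G=32 → choose B (21).
From B: K=25, G=28 → choose K (25).
From K: G=34 → choose G (34).
NN route H → W → B → K → G → H costs 120.
Optimal: H → G → B → W → K → H costs 114 (by enumerating all 12 distinct tours).
Excess = 120 − 114 = 6.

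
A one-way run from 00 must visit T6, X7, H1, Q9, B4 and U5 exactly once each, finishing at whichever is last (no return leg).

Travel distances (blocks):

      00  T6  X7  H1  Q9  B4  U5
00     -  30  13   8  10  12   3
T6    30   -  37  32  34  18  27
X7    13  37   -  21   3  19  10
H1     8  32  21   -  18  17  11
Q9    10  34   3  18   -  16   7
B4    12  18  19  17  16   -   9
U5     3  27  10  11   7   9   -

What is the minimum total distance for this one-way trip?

66 blocks — the minimum one-way total.

There are 6! = 720 possible orderings.
00 → T6 → X7 → H1 → Q9 → B4 → U5: 30+37+21+18+16+9 = 131
00 → T6 → X7 → H1 → Q9 → U5 → B4: 30+37+21+18+7+9 = 122
00 → T6 → X7 → H1 → B4 → Q9 → U5: 30+37+21+17+16+7 = 128
00 → T6 → X7 → H1 → B4 → U5 → Q9: 30+37+21+17+9+7 = 121
00 → T6 → X7 → H1 → U5 → Q9 → B4: 30+37+21+11+7+16 = 122
00 → T6 → X7 → H1 → U5 → B4 → Q9: 30+37+21+11+9+16 = 124
00 → T6 → X7 → Q9 → H1 → B4 → U5: 30+37+3+18+17+9 = 114
00 → T6 → X7 → Q9 → H1 → U5 → B4: 30+37+3+18+11+9 = 108
… (712 more)
00 → H1 → X7 → Q9 → U5 → B4 → T6: 8+21+3+7+9+18 = 66  ← best
The minimum is 66.
One shortest path: 00 → H1 → X7 → Q9 → U5 → B4 → T6.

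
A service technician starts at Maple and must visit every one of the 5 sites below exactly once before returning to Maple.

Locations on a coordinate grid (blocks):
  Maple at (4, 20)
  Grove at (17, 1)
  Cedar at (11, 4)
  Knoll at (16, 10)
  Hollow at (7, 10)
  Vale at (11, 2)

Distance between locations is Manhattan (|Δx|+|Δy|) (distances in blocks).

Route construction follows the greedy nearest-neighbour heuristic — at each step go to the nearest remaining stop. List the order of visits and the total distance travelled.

Nearest-neighbour total = 64 blocks; route Maple → Hollow → Knoll → Grove → Vale → Cedar → Maple.

From Maple: distances to unvisited — Hollow=13, Knoll=22, Cedar=23, Vale=25, Grove=32. Nearest is Hollow (13).
From Hollow: distances to unvisited — Knoll=9, Cedar=10, Vale=12, Grove=19. Nearest is Knoll (9).
From Knoll: distances to unvisited — Grove=10, Cedar=11, Vale=13. Nearest is Grove (10).
From Grove: distances to unvisited — Vale=7, Cedar=9. Nearest is Vale (7).
From Vale: distances to unvisited — Cedar=2. Nearest is Cedar (2).
Return Cedar→Maple: 23.
Total = 13 + 9 + 10 + 7 + 2 + 23 = 64.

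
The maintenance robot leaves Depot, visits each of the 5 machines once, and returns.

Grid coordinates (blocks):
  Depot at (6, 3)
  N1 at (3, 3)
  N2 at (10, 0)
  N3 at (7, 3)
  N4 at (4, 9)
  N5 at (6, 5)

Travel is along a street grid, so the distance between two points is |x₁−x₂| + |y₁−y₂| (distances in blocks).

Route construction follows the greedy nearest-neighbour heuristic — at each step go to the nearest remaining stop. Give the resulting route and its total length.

Depot → [N3:1 / N5:2 / N1:3 / N2:7 / N4:8] → N3 (1)
N3 → [N5:3 / N1:4 / N2:6 / N4:9] → N5 (3)
N5 → [N1:5 / N4:6 / N2:9] → N1 (5)
N1 → [N4:7 / N2:10] → N4 (7)
N4 → [N2:15] → N2 (15)
Return N2→Depot: 7.
Total = 1 + 3 + 5 + 7 + 15 + 7 = 38.

38 blocks along Depot → N3 → N5 → N1 → N4 → N2 → Depot.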